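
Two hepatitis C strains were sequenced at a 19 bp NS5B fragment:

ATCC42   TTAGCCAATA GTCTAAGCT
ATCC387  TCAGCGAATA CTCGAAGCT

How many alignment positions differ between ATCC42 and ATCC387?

The sequences differ at positions 2 (T/C), 6 (C/G), 11 (G/C), 14 (T/G).
That gives 4 mismatches out of 19 aligned sites, so the Hamming distance is 4.

4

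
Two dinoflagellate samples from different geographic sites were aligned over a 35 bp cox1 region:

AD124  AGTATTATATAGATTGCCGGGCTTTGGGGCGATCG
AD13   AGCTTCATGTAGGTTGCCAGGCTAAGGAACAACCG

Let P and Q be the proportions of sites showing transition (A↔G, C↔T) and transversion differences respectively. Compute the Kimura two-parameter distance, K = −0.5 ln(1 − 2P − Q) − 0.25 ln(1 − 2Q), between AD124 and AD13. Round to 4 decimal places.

0.5052

The sequences differ at positions 3 (T/C, transition), 4 (A/T, transversion), 6 (T/C, transition), 9 (A/G, transition), 13 (A/G, transition), 19 (G/A, transition), 24 (T/A, transversion), 25 (T/A, transversion), 28 (G/A, transition), 29 (G/A, transition), 31 (G/A, transition), 33 (T/C, transition).
Of the 12 differences, 9 transitions and 3 transversions over 35 sites: P = 9/35 = 0.257143, Q = 3/35 = 0.085714.
d = −0.5·ln(0.400000) − 0.25·ln(0.828572) = −0.5·(-0.916291) − 0.25·(-0.188052) = 0.5052.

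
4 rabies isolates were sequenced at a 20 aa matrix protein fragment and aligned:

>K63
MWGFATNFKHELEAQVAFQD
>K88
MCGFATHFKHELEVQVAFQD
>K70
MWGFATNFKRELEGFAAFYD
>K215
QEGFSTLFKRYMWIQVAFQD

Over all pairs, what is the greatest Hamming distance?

Pairwise Hamming distances:
  K63 vs K88: 3
  K63 vs K70: 5
  K63 vs K215: 9
  K88 vs K70: 7
  K88 vs K215: 9
  K70 vs K215: 11
The largest is 11, between K70 and K215.

11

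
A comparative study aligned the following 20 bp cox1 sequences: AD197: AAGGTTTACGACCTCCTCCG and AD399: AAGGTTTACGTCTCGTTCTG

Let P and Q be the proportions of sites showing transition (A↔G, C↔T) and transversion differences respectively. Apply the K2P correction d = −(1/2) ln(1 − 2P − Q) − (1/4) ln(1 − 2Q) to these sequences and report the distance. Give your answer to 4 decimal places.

0.4024

Differing sites — 11:A/T (Tv); 13:C/T (Ti); 14:T/C (Ti); 15:C/G (Tv); 16:C/T (Ti); 19:C/T (Ti).
Of the 6 differences, 4 transitions and 2 transversions over 20 sites: P = 4/20 = 0.200000, Q = 2/20 = 0.100000.
d = −0.5·ln(0.500000) − 0.25·ln(0.800000) = −0.5·(-0.693147) − 0.25·(-0.223144) = 0.4024.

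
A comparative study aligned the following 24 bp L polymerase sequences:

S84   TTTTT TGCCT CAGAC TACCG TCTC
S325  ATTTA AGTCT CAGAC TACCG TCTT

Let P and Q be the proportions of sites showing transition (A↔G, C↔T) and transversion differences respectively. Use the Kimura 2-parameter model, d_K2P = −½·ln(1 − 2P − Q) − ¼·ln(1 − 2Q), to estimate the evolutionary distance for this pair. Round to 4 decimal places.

Mismatches occur at site 1 (T↔A, transversion), site 5 (T↔A, transversion), site 6 (T↔A, transversion), site 8 (C↔T, transition), site 24 (C↔T, transition).
Of the 5 differences, 2 transitions and 3 transversions over 24 sites: P = 2/24 = 0.083333, Q = 3/24 = 0.125000.
d = −0.5·ln(0.708334) − 0.25·ln(0.750000) = −0.5·(-0.344840) − 0.25·(-0.287682) = 0.2443.

0.2443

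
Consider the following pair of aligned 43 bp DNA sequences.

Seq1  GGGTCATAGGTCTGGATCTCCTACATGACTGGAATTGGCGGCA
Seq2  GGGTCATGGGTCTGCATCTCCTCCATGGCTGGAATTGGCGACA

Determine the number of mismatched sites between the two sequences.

Mismatches occur at site 8 (A→G), site 15 (G→C), site 23 (A→C), site 28 (A→G), site 41 (G→A).
That gives 5 mismatches out of 43 aligned sites, so the Hamming distance is 5.

5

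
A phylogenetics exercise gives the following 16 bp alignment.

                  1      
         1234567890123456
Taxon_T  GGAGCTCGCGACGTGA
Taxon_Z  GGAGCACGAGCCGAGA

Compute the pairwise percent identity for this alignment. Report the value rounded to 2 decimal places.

75.00%

The sequences differ at positions 6 (T/A), 9 (C/A), 11 (A/C), 14 (T/A).
12 of the 16 sites match, so the percent identity is 12/16 × 100 = 75.00%.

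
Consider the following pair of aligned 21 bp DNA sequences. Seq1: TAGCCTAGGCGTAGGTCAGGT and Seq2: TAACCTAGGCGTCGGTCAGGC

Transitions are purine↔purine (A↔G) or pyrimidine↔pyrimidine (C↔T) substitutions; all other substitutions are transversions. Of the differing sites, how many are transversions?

The sequences differ at positions 3 (G/A, transition), 13 (A/C, transversion), 21 (T/C, transition).
Of the 3 differences, 2 transitions and 1 transversion, so the answer is 1.

1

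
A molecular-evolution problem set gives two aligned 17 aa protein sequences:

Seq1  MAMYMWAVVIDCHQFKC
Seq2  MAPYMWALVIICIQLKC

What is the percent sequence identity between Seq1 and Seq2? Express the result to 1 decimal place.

70.6%

Differing sites — 3:M/P; 8:V/L; 11:D/I; 13:H/I; 15:F/L.
12 of the 17 sites match, so the percent identity is 12/17 × 100 = 70.6%.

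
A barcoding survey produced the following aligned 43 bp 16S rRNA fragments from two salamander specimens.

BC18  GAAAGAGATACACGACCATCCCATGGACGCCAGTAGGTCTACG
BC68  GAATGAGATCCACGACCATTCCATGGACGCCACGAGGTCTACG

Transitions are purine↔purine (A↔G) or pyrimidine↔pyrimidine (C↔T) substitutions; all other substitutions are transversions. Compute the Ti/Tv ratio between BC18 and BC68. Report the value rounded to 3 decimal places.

0.250

Differing sites — 4:A/T (Tv); 10:A/C (Tv); 20:C/T (Ti); 33:G/C (Tv); 34:T/G (Tv).
Of the 5 differences, 1 transition and 4 transversions, so Ti/Tv = 1/4 = 0.250.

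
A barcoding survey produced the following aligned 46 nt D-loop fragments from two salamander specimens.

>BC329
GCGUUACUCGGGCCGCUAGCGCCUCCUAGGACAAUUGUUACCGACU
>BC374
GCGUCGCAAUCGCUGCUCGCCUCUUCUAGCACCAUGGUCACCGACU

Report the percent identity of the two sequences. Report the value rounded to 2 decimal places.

The sequences differ at positions 5 (U/C), 6 (A/G), 8 (U/A), 9 (C/A), 10 (G/U), 11 (G/C), 14 (C/U), 18 (A/C), 21 (G/C), 22 (C/U), 25 (C/U), 30 (G/C), 33 (A/C), 36 (U/G), 39 (U/C).
31 of the 46 sites match, so the percent identity is 31/46 × 100 = 67.39%.

67.39%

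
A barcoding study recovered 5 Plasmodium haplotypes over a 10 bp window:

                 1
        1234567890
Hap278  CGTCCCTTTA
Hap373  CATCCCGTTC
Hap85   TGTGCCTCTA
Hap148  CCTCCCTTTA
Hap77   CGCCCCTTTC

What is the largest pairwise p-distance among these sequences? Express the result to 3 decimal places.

Pairwise Hamming distances:
  Hap278 vs Hap373: 3
  Hap278 vs Hap85: 3
  Hap278 vs Hap148: 1
  Hap278 vs Hap77: 2
  Hap373 vs Hap85: 6
  Hap373 vs Hap148: 3
  Hap373 vs Hap77: 3
  Hap85 vs Hap148: 4
  Hap85 vs Hap77: 5
  Hap148 vs Hap77: 3
The largest is 6 mismatches, between Hap373 and Hap85; p = 6/10 = 0.600.

0.600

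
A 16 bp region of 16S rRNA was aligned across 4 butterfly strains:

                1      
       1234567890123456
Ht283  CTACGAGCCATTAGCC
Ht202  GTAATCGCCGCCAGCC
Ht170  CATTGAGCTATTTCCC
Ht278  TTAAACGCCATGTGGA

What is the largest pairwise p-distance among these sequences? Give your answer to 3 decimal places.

Pairwise Hamming distances:
  Ht283 vs Ht202: 7
  Ht283 vs Ht170: 6
  Ht283 vs Ht278: 8
  Ht202 vs Ht170: 12
  Ht202 vs Ht278: 8
  Ht170 vs Ht278: 11
The largest is 12 mismatches, between Ht202 and Ht170; p = 12/16 = 0.750.

0.750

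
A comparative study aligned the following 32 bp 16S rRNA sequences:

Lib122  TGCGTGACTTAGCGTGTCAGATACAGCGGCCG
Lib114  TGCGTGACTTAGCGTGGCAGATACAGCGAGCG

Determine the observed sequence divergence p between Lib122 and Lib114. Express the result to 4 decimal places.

Differing sites — 17:T/G; 29:G/A; 30:C/G.
There are 3 differences over 32 sites, so p = 3/32 = 0.0938.

0.0938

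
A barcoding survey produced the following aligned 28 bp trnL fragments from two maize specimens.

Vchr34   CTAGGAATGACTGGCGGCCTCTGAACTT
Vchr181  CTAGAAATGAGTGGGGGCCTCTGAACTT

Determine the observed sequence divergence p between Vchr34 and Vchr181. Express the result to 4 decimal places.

The sequences differ at positions 5 (G/A), 11 (C/G), 15 (C/G).
There are 3 differences over 28 sites, so p = 3/28 = 0.1071.

0.1071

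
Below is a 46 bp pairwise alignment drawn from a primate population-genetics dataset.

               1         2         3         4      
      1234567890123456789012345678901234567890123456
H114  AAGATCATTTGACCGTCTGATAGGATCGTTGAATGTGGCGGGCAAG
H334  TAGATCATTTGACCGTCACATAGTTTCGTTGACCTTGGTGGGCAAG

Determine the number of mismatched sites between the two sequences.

The sequences differ at positions 1 (A/T), 18 (T/A), 19 (G/C), 24 (G/T), 25 (A/T), 33 (A/C), 34 (T/C), 35 (G/T), 39 (C/T).
That gives 9 mismatches out of 46 aligned sites, so the Hamming distance is 9.

9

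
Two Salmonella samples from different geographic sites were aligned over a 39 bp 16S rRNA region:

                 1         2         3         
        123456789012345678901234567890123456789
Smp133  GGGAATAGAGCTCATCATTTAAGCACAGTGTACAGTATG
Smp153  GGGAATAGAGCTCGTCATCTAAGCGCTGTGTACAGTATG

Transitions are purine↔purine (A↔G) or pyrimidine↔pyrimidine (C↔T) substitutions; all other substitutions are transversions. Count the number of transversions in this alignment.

1

Mismatches occur at site 14 (A↔G, transition), site 19 (T↔C, transition), site 25 (A↔G, transition), site 27 (A↔T, transversion).
Of the 4 differences, 3 transitions and 1 transversion, so the answer is 1.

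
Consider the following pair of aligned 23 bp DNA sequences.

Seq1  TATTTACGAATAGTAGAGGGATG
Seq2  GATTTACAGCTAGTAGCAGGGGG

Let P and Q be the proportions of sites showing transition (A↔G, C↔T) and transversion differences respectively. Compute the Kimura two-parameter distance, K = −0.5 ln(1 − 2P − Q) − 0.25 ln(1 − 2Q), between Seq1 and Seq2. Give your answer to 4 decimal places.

0.4757

The sequences differ at positions 1 (T/G, transversion), 8 (G/A, transition), 9 (A/G, transition), 10 (A/C, transversion), 17 (A/C, transversion), 18 (G/A, transition), 21 (A/G, transition), 22 (T/G, transversion).
Of the 8 differences, 4 transitions and 4 transversions over 23 sites: P = 4/23 = 0.173913, Q = 4/23 = 0.173913.
d = −0.5·ln(0.478261) − 0.25·ln(0.652174) = −0.5·(-0.737599) − 0.25·(-0.427444) = 0.4757.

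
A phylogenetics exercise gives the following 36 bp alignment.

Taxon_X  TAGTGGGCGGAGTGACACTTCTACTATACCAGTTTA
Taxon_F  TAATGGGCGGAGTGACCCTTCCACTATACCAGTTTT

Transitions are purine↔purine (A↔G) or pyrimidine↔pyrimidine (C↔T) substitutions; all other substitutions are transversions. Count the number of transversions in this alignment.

2

The sequences differ at positions 3 (G/A, transition), 17 (A/C, transversion), 22 (T/C, transition), 36 (A/T, transversion).
Of the 4 differences, 2 transitions and 2 transversions, so the answer is 2.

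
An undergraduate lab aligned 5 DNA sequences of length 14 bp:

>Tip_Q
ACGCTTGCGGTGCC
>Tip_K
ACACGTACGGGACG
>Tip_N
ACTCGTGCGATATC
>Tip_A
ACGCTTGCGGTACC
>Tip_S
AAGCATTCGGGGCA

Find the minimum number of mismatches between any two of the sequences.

1

Pairwise Hamming distances:
  Tip_Q vs Tip_K: 6
  Tip_Q vs Tip_N: 5
  Tip_Q vs Tip_A: 1
  Tip_Q vs Tip_S: 5
  Tip_K vs Tip_N: 6
  Tip_K vs Tip_A: 5
  Tip_K vs Tip_S: 6
  Tip_N vs Tip_A: 4
  Tip_N vs Tip_S: 9
  Tip_A vs Tip_S: 6
The smallest is 1, between Tip_Q and Tip_A.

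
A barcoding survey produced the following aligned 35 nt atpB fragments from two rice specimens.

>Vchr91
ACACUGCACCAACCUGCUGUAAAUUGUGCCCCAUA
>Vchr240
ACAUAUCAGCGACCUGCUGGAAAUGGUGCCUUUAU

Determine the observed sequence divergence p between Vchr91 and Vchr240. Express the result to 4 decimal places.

0.3429

Mismatches occur at site 4 (C/U), site 5 (U/A), site 6 (G/U), site 9 (C/G), site 11 (A/G), site 20 (U/G), site 25 (U/G), site 31 (C/U), site 32 (C/U), site 33 (A/U), site 34 (U/A), site 35 (A/U).
There are 12 differences over 35 sites, so p = 12/35 = 0.3429.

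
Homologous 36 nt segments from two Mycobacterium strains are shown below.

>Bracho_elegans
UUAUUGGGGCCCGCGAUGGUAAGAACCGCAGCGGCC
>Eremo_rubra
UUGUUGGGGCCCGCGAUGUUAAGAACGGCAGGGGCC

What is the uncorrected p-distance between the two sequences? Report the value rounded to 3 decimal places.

The sequences differ at positions 3 (A/G), 19 (G/U), 27 (C/G), 32 (C/G).
There are 4 differences over 36 sites, so p = 4/36 = 0.111.

0.111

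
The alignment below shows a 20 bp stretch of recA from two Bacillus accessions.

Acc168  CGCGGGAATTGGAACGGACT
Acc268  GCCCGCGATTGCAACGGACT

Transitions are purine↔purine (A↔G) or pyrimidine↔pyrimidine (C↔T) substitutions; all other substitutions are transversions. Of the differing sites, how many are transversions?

Mismatches occur at site 1 (C→G, transversion), site 2 (G→C, transversion), site 4 (G→C, transversion), site 6 (G→C, transversion), site 7 (A→G, transition), site 12 (G→C, transversion).
Of the 6 differences, 1 transition and 5 transversions, so the answer is 5.

5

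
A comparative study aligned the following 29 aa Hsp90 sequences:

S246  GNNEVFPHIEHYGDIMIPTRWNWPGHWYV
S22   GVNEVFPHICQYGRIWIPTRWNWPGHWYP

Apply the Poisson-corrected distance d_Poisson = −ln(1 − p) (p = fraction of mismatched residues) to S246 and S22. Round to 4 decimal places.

0.2318

Differing sites — 2:N/V; 10:E/C; 11:H/Q; 14:D/R; 16:M/W; 29:V/P.
p = 6/29 = 0.206897.
d = −ln(1 − 0.206897) = −ln(0.793103) = 0.2318.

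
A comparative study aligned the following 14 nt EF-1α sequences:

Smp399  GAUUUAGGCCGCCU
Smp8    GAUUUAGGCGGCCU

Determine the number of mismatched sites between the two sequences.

1

Differing sites — 10:C/G.
That gives 1 mismatch out of 14 aligned sites, so the Hamming distance is 1.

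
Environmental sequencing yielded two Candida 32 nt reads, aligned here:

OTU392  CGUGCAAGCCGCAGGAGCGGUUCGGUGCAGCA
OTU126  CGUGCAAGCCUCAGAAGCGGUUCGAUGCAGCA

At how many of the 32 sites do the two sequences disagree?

The sequences differ at positions 11 (G/U), 15 (G/A), 25 (G/A).
That gives 3 mismatches out of 32 aligned sites, so the Hamming distance is 3.

3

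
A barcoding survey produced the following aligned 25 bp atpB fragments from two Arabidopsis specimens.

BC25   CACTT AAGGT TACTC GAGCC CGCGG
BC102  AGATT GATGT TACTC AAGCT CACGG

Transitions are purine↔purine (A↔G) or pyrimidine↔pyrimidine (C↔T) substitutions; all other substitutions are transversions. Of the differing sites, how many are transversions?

3

Mismatches occur at site 1 (C↔A, transversion), site 2 (A↔G, transition), site 3 (C↔A, transversion), site 6 (A↔G, transition), site 8 (G↔T, transversion), site 16 (G↔A, transition), site 20 (C↔T, transition), site 22 (G↔A, transition).
Of the 8 differences, 5 transitions and 3 transversions, so the answer is 3.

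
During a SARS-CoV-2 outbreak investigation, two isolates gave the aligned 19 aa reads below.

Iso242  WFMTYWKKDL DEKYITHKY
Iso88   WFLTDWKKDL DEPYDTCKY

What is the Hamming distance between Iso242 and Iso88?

5

The sequences differ at positions 3 (M/L), 5 (Y/D), 13 (K/P), 15 (I/D), 17 (H/C).
That gives 5 mismatches out of 19 aligned sites, so the Hamming distance is 5.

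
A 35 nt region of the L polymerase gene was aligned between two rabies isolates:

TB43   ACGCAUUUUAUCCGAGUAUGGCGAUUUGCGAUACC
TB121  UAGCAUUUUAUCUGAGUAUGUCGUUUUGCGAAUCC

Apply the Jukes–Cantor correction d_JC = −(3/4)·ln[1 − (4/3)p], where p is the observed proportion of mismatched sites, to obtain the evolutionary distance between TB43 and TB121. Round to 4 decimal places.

0.2326

The sequences differ at positions 1 (A/U), 2 (C/A), 13 (C/U), 21 (G/U), 24 (A/U), 32 (U/A), 33 (A/U).
p = 7/35 = 0.200000.
d = −0.75 · ln(1 − (4/3)·0.200000) = −0.75 · ln(0.733333) = −0.75 · (-0.310155) = 0.2326.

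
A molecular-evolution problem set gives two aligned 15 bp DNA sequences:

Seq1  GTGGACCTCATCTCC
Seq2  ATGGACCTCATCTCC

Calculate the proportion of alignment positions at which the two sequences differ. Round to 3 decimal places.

0.067

A single mismatch occurs at site 1 (G↔A).
There are 1 differences over 15 sites, so p = 1/15 = 0.067.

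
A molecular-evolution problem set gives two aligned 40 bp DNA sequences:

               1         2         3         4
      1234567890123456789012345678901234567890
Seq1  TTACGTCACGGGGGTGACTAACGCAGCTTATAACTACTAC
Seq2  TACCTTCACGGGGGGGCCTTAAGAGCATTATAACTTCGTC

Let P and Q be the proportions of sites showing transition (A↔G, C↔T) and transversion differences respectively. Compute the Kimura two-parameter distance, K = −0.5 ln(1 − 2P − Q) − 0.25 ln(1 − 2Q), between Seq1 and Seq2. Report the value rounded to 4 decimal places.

Differing sites — 2:T/A (Tv); 3:A/C (Tv); 5:G/T (Tv); 15:T/G (Tv); 17:A/C (Tv); 20:A/T (Tv); 22:C/A (Tv); 24:C/A (Tv); 25:A/G (Ti); 26:G/C (Tv); 27:C/A (Tv); 36:A/T (Tv); 38:T/G (Tv); 39:A/T (Tv).
Of the 14 differences, 1 transition and 13 transversions over 40 sites: P = 1/40 = 0.025000, Q = 13/40 = 0.325000.
d = −0.5·ln(0.625000) − 0.25·ln(0.350000) = −0.5·(-0.470004) − 0.25·(-1.049822) = 0.4975.

0.4975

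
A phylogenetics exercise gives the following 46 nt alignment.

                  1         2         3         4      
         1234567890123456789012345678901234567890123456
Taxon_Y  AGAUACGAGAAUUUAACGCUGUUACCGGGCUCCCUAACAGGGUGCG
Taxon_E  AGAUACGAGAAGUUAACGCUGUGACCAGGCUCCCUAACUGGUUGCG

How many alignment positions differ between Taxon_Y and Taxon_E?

Mismatches occur at site 12 (U/G), site 23 (U/G), site 27 (G/A), site 39 (A/U), site 42 (G/U).
That gives 5 mismatches out of 46 aligned sites, so the Hamming distance is 5.

5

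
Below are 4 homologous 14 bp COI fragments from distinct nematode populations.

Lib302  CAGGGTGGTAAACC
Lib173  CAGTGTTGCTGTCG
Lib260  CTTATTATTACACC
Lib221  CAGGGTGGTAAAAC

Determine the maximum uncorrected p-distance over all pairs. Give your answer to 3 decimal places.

0.786

Pairwise Hamming distances:
  Lib302 vs Lib173: 7
  Lib302 vs Lib260: 7
  Lib302 vs Lib221: 1
  Lib173 vs Lib260: 11
  Lib173 vs Lib221: 8
  Lib260 vs Lib221: 8
The largest is 11 mismatches, between Lib173 and Lib260; p = 11/14 = 0.786.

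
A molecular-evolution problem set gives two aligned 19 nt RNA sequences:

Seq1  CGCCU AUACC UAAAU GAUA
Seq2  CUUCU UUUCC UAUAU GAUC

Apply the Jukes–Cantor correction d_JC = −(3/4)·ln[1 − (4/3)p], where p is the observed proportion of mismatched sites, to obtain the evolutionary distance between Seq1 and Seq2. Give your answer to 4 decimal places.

Differing sites — 2:G/U; 3:C/U; 6:A/U; 8:A/U; 13:A/U; 19:A/C.
p = 6/19 = 0.315789.
d = −0.75 · ln(1 − (4/3)·0.315789) = −0.75 · ln(0.578948) = −0.75 · (-0.546543) = 0.4099.

0.4099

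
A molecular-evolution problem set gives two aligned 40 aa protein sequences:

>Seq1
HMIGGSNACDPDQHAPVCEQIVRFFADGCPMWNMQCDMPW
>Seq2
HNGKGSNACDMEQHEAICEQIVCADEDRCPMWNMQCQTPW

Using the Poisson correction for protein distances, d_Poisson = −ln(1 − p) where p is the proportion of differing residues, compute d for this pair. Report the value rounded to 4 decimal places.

The sequences differ at positions 2 (M/N), 3 (I/G), 4 (G/K), 11 (P/M), 12 (D/E), 15 (A/E), 16 (P/A), 17 (V/I), 23 (R/C), 24 (F/A), 25 (F/D), 26 (A/E), 28 (G/R), 37 (D/Q), 38 (M/T).
p = 15/40 = 0.375000.
d = −ln(1 − 0.375000) = −ln(0.625000) = 0.4700.

0.4700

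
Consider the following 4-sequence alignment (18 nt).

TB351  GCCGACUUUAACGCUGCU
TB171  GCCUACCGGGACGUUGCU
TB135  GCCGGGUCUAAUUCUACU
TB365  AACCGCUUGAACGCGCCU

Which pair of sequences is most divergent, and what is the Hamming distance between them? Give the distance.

Pairwise Hamming distances:
  TB351 vs TB171: 6
  TB351 vs TB135: 6
  TB351 vs TB365: 7
  TB171 vs TB135: 11
  TB171 vs TB365: 10
  TB135 vs TB365: 10
The largest is 11, between TB171 and TB135.

11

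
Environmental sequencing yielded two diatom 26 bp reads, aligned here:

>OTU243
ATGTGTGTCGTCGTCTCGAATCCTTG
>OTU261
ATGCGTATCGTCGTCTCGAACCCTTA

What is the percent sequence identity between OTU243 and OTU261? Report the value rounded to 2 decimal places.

Mismatches occur at site 4 (T→C), site 7 (G→A), site 21 (T→C), site 26 (G→A).
22 of the 26 sites match, so the percent identity is 22/26 × 100 = 84.62%.

84.62%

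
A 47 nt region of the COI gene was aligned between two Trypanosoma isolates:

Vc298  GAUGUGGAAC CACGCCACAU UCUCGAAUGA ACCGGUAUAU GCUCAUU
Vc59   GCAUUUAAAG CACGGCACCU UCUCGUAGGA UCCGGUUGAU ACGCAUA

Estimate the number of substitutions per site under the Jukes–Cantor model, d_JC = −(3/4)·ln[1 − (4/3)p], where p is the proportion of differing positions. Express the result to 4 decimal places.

0.4537

The sequences differ at positions 2 (A/C), 3 (U/A), 4 (G/U), 6 (G/U), 7 (G/A), 10 (C/G), 15 (C/G), 19 (A/C), 26 (A/U), 28 (U/G), 31 (A/U), 37 (A/U), 38 (U/G), 41 (G/A), 43 (U/G), 47 (U/A).
p = 16/47 = 0.340426.
d = −0.75 · ln(1 − (4/3)·0.340426) = −0.75 · ln(0.546099) = −0.75 · (-0.604955) = 0.4537.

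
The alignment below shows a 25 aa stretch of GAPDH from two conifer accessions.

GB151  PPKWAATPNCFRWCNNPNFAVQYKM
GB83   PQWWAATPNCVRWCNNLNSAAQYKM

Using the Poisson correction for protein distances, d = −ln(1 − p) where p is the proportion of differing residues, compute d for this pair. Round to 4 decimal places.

Differing sites — 2:P/Q; 3:K/W; 11:F/V; 17:P/L; 19:F/S; 21:V/A.
p = 6/25 = 0.240000.
d = −ln(1 − 0.240000) = −ln(0.760000) = 0.2744.

0.2744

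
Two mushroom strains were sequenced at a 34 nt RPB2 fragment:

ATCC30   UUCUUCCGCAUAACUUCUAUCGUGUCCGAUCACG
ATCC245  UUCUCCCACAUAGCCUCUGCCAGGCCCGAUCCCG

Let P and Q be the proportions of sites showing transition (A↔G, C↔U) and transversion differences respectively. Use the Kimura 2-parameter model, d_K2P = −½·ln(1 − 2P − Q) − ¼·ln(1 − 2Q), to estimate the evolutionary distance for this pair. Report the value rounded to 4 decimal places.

Mismatches occur at site 5 (U→C, transition), site 8 (G→A, transition), site 13 (A→G, transition), site 15 (U→C, transition), site 19 (A→G, transition), site 20 (U→C, transition), site 22 (G→A, transition), site 23 (U→G, transversion), site 25 (U→C, transition), site 32 (A→C, transversion).
Of the 10 differences, 8 transitions and 2 transversions over 34 sites: P = 8/34 = 0.235294, Q = 2/34 = 0.058824.
d = −0.5·ln(0.470588) − 0.25·ln(0.882352) = −0.5·(-0.753772) − 0.25·(-0.125164) = 0.4082.

0.4082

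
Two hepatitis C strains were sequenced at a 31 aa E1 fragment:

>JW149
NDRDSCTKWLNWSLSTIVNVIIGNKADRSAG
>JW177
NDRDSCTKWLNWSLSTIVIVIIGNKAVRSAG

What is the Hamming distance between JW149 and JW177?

2

Mismatches occur at site 19 (N→I), site 27 (D→V).
That gives 2 mismatches out of 31 aligned sites, so the Hamming distance is 2.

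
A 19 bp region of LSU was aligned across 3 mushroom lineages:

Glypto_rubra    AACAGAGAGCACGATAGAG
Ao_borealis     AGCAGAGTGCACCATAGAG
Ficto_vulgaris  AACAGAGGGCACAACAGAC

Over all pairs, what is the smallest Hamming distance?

3

Pairwise Hamming distances:
  Glypto_rubra vs Ao_borealis: 3
  Glypto_rubra vs Ficto_vulgaris: 4
  Ao_borealis vs Ficto_vulgaris: 5
The smallest is 3, between Glypto_rubra and Ao_borealis.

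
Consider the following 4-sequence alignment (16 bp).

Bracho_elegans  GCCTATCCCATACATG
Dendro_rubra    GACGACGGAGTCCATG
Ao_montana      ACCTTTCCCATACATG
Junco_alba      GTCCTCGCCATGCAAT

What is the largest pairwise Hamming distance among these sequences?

10

Pairwise Hamming distances:
  Bracho_elegans vs Dendro_rubra: 8
  Bracho_elegans vs Ao_montana: 2
  Bracho_elegans vs Junco_alba: 8
  Dendro_rubra vs Ao_montana: 10
  Dendro_rubra vs Junco_alba: 9
  Ao_montana vs Junco_alba: 8
The largest is 10, between Dendro_rubra and Ao_montana.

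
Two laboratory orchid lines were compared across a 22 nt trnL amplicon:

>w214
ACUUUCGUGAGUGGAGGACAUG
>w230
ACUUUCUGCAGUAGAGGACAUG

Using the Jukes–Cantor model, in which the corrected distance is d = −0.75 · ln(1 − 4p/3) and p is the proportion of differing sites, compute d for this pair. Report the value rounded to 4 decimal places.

0.2082

Mismatches occur at site 7 (G→U), site 8 (U→G), site 9 (G→C), site 13 (G→A).
p = 4/22 = 0.181818.
d = −0.75 · ln(1 − (4/3)·0.181818) = −0.75 · ln(0.757576) = −0.75 · (-0.277631) = 0.2082.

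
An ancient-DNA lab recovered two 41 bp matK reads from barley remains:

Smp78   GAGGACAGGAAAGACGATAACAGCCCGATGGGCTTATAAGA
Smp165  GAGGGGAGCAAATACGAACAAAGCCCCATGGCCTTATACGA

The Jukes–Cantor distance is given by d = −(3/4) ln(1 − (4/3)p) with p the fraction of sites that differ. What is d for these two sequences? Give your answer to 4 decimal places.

Mismatches occur at site 5 (A→G), site 6 (C→G), site 9 (G→C), site 13 (G→T), site 18 (T→A), site 19 (A→C), site 21 (C→A), site 27 (G→C), site 32 (G→C), site 39 (A→C).
p = 10/41 = 0.243902.
d = −0.75 · ln(1 − (4/3)·0.243902) = −0.75 · ln(0.674797) = −0.75 · (-0.393343) = 0.2950.

0.2950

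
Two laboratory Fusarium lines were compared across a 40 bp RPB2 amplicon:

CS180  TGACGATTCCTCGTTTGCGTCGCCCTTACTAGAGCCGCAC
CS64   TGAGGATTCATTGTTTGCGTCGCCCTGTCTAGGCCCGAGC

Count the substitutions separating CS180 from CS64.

Differing sites — 4:C/G; 10:C/A; 12:C/T; 27:T/G; 28:A/T; 33:A/G; 34:G/C; 38:C/A; 39:A/G.
That gives 9 mismatches out of 40 aligned sites, so the Hamming distance is 9.

9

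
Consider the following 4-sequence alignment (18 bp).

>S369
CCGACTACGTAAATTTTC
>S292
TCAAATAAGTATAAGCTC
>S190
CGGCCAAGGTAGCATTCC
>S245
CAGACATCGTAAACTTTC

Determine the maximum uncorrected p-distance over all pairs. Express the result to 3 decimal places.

0.667

Pairwise Hamming distances:
  S369 vs S292: 8
  S369 vs S190: 8
  S369 vs S245: 4
  S292 vs S190: 12
  S292 vs S245: 11
  S190 vs S245: 8
The largest is 12 mismatches, between S292 and S190; p = 12/18 = 0.667.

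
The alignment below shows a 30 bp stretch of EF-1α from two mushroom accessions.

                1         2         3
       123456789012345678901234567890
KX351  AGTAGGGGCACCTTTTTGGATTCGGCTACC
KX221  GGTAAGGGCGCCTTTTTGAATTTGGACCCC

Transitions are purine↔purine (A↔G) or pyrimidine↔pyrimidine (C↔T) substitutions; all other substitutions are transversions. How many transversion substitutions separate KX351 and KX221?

The sequences differ at positions 1 (A/G, transition), 5 (G/A, transition), 10 (A/G, transition), 19 (G/A, transition), 23 (C/T, transition), 26 (C/A, transversion), 27 (T/C, transition), 28 (A/C, transversion).
Of the 8 differences, 6 transitions and 2 transversions, so the answer is 2.

2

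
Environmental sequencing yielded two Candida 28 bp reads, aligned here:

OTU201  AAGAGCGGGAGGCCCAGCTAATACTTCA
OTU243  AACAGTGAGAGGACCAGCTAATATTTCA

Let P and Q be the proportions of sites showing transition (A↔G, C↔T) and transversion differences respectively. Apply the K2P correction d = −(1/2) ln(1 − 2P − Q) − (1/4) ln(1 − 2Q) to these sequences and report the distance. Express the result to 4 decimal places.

Mismatches occur at site 3 (G/C, transversion), site 6 (C/T, transition), site 8 (G/A, transition), site 13 (C/A, transversion), site 24 (C/T, transition).
Of the 5 differences, 3 transitions and 2 transversions over 28 sites: P = 3/28 = 0.107143, Q = 2/28 = 0.071429.
d = −0.5·ln(0.714285) − 0.25·ln(0.857142) = −0.5·(-0.336473) − 0.25·(-0.154152) = 0.2068.

0.2068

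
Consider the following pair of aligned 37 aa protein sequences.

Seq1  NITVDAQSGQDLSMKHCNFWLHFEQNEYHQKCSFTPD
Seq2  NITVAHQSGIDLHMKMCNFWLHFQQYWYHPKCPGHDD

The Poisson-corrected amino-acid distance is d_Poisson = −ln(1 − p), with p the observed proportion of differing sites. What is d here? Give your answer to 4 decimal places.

0.4329

The sequences differ at positions 5 (D/A), 6 (A/H), 10 (Q/I), 13 (S/H), 16 (H/M), 24 (E/Q), 26 (N/Y), 27 (E/W), 30 (Q/P), 33 (S/P), 34 (F/G), 35 (T/H), 36 (P/D).
p = 13/37 = 0.351351.
d = −ln(1 − 0.351351) = −ln(0.648649) = 0.4329.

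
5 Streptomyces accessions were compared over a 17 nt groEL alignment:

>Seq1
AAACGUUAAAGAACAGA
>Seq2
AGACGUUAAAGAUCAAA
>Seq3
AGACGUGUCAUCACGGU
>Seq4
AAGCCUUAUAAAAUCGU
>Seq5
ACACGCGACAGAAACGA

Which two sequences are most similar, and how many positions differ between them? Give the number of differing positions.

Pairwise Hamming distances:
  Seq1 vs Seq2: 3
  Seq1 vs Seq3: 8
  Seq1 vs Seq4: 7
  Seq1 vs Seq5: 6
  Seq2 vs Seq3: 9
  Seq2 vs Seq4: 10
  Seq2 vs Seq5: 8
  Seq3 vs Seq4: 10
  Seq3 vs Seq5: 8
  Seq4 vs Seq5: 9
The smallest is 3, between Seq1 and Seq2.

3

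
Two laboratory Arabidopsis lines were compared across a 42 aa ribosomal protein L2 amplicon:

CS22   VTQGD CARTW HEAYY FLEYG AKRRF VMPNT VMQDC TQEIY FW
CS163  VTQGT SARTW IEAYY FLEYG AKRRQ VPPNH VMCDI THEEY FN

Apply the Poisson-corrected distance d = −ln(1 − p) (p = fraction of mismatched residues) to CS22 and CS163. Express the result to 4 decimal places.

0.3037

Differing sites — 5:D/T; 6:C/S; 11:H/I; 25:F/Q; 27:M/P; 30:T/H; 33:Q/C; 35:C/I; 37:Q/H; 39:I/E; 42:W/N.
p = 11/42 = 0.261905.
d = −ln(1 − 0.261905) = −ln(0.738095) = 0.3037.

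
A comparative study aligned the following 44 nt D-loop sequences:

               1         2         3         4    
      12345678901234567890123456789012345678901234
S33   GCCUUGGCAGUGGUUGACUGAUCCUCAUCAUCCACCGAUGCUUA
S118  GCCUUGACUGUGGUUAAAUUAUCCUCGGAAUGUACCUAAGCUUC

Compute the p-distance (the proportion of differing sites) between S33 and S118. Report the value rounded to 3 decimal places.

0.295

Differing sites — 7:G/A; 9:A/U; 16:G/A; 18:C/A; 20:G/U; 27:A/G; 28:U/G; 29:C/A; 32:C/G; 33:C/U; 37:G/U; 39:U/A; 44:A/C.
There are 13 differences over 44 sites, so p = 13/44 = 0.295.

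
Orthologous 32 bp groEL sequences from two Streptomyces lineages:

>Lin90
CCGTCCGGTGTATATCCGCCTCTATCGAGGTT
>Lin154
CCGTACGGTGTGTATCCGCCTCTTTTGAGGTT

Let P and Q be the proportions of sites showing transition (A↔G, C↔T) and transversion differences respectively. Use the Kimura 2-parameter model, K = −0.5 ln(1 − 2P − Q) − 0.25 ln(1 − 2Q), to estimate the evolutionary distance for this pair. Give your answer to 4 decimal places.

The sequences differ at positions 5 (C/A, transversion), 12 (A/G, transition), 24 (A/T, transversion), 26 (C/T, transition).
Of the 4 differences, 2 transitions and 2 transversions over 32 sites: P = 2/32 = 0.062500, Q = 2/32 = 0.062500.
d = −0.5·ln(0.812500) − 0.25·ln(0.875000) = −0.5·(-0.207639) − 0.25·(-0.133531) = 0.1372.

0.1372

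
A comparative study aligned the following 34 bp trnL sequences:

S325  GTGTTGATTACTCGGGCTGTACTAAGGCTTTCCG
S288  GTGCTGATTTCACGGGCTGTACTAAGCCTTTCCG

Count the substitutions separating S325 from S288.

4

Mismatches occur at site 4 (T/C), site 10 (A/T), site 12 (T/A), site 27 (G/C).
That gives 4 mismatches out of 34 aligned sites, so the Hamming distance is 4.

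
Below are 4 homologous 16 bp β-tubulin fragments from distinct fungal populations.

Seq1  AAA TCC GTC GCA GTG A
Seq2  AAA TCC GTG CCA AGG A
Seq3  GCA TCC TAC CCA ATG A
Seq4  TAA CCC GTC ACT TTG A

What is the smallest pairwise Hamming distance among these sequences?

Pairwise Hamming distances:
  Seq1 vs Seq2: 4
  Seq1 vs Seq3: 6
  Seq1 vs Seq4: 5
  Seq2 vs Seq3: 6
  Seq2 vs Seq4: 7
  Seq3 vs Seq4: 8
The smallest is 4, between Seq1 and Seq2.

4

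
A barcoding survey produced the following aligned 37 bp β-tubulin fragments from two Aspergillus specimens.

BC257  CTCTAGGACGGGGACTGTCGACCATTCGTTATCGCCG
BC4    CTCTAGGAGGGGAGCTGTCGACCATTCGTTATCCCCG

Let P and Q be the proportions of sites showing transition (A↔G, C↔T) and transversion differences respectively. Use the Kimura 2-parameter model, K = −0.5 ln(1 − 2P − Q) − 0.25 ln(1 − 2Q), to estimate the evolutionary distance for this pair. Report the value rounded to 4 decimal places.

Differing sites — 9:C/G (Tv); 13:G/A (Ti); 14:A/G (Ti); 34:G/C (Tv).
Of the 4 differences, 2 transitions and 2 transversions over 37 sites: P = 2/37 = 0.054054, Q = 2/37 = 0.054054.
d = −0.5·ln(0.837838) − 0.25·ln(0.891892) = −0.5·(-0.176931) − 0.25·(-0.114410) = 0.1171.

0.1171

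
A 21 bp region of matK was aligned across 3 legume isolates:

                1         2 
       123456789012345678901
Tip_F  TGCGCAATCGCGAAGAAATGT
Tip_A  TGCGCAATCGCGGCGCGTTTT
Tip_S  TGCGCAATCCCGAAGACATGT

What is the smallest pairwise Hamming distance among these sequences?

2

Pairwise Hamming distances:
  Tip_F vs Tip_A: 6
  Tip_F vs Tip_S: 2
  Tip_A vs Tip_S: 7
The smallest is 2, between Tip_F and Tip_S.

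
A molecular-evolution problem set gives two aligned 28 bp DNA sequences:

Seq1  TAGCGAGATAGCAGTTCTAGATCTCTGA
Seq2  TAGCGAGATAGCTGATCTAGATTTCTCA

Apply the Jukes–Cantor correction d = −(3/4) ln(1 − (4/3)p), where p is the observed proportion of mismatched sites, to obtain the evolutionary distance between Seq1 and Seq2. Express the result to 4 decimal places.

0.1585

Differing sites — 13:A/T; 15:T/A; 23:C/T; 27:G/C.
p = 4/28 = 0.142857.
d = −0.75 · ln(1 − (4/3)·0.142857) = −0.75 · ln(0.809524) = −0.75 · (-0.211309) = 0.1585.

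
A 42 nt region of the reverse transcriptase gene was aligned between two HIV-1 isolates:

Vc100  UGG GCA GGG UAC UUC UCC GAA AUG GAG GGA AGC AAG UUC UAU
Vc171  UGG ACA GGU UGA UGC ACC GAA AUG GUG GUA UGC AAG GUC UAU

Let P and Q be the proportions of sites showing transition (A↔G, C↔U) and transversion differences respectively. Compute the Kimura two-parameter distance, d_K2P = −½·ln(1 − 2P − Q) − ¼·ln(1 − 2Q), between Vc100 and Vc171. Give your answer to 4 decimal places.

Differing sites — 4:G/A (Ti); 9:G/U (Tv); 11:A/G (Ti); 12:C/A (Tv); 14:U/G (Tv); 16:U/A (Tv); 26:A/U (Tv); 29:G/U (Tv); 31:A/U (Tv); 37:U/G (Tv).
Of the 10 differences, 2 transitions and 8 transversions over 42 sites: P = 2/42 = 0.047619, Q = 8/42 = 0.190476.
d = −0.5·ln(0.714286) − 0.25·ln(0.619048) = −0.5·(-0.336472) − 0.25·(-0.479572) = 0.2881.

0.2881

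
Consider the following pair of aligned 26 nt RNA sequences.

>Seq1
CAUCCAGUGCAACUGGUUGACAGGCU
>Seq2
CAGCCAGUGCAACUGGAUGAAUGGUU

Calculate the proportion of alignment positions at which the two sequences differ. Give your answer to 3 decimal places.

Differing sites — 3:U/G; 17:U/A; 21:C/A; 22:A/U; 25:C/U.
There are 5 differences over 26 sites, so p = 5/26 = 0.192.

0.192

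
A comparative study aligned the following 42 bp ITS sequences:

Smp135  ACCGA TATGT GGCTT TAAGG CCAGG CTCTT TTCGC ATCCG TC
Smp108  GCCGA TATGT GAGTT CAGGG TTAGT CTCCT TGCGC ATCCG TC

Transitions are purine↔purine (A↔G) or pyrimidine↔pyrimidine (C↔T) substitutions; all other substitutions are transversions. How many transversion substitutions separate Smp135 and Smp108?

3

The sequences differ at positions 1 (A/G, transition), 12 (G/A, transition), 13 (C/G, transversion), 16 (T/C, transition), 18 (A/G, transition), 21 (C/T, transition), 22 (C/T, transition), 25 (G/T, transversion), 29 (T/C, transition), 32 (T/G, transversion).
Of the 10 differences, 7 transitions and 3 transversions, so the answer is 3.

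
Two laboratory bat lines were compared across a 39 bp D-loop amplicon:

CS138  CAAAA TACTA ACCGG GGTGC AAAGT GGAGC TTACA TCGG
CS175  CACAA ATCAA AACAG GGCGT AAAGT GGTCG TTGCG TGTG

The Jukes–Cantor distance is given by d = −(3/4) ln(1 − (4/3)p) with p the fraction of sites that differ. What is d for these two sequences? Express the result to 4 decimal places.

The sequences differ at positions 3 (A/C), 6 (T/A), 7 (A/T), 9 (T/A), 12 (C/A), 14 (G/A), 18 (T/C), 20 (C/T), 28 (A/T), 29 (G/C), 30 (C/G), 33 (A/G), 35 (A/G), 37 (C/G), 38 (G/T).
p = 15/39 = 0.384615.
d = −0.75 · ln(1 − (4/3)·0.384615) = −0.75 · ln(0.487180) = −0.75 · (-0.719122) = 0.5393.

0.5393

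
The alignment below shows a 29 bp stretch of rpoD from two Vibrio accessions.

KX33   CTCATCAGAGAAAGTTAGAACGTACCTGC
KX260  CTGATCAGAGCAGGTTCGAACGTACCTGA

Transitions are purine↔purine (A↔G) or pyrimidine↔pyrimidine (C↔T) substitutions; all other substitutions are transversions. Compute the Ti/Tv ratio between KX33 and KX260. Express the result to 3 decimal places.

0.250

Mismatches occur at site 3 (C/G, transversion), site 11 (A/C, transversion), site 13 (A/G, transition), site 17 (A/C, transversion), site 29 (C/A, transversion).
Of the 5 differences, 1 transition and 4 transversions, so Ti/Tv = 1/4 = 0.250.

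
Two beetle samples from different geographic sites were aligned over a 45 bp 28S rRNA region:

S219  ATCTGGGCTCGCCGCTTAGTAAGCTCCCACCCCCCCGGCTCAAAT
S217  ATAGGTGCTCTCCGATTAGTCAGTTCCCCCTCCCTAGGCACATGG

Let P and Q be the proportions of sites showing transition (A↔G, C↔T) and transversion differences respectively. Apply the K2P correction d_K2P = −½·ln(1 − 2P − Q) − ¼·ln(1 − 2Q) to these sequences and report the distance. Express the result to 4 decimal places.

Differing sites — 3:C/A (Tv); 4:T/G (Tv); 6:G/T (Tv); 11:G/T (Tv); 15:C/A (Tv); 21:A/C (Tv); 24:C/T (Ti); 29:A/C (Tv); 31:C/T (Ti); 35:C/T (Ti); 36:C/A (Tv); 40:T/A (Tv); 43:A/T (Tv); 44:A/G (Ti); 45:T/G (Tv).
Of the 15 differences, 4 transitions and 11 transversions over 45 sites: P = 4/45 = 0.088889, Q = 11/45 = 0.244444.
d = −0.5·ln(0.577778) − 0.25·ln(0.511112) = −0.5·(-0.548566) − 0.25·(-0.671167) = 0.4421.

0.4421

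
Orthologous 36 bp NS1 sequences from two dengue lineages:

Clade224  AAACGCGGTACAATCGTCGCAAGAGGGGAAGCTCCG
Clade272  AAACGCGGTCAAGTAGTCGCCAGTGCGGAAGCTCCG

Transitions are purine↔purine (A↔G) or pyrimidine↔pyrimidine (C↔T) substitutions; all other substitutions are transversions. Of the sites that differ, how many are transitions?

1

The sequences differ at positions 10 (A/C, transversion), 11 (C/A, transversion), 13 (A/G, transition), 15 (C/A, transversion), 21 (A/C, transversion), 24 (A/T, transversion), 26 (G/C, transversion).
Of the 7 differences, 1 transition and 6 transversions, so the answer is 1.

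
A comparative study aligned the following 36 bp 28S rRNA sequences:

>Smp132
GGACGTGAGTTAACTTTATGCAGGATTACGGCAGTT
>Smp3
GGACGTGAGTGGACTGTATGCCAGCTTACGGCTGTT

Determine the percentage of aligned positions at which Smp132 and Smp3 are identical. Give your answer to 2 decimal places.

80.56%

Differing sites — 11:T/G; 12:A/G; 16:T/G; 22:A/C; 23:G/A; 25:A/C; 33:A/T.
29 of the 36 sites match, so the percent identity is 29/36 × 100 = 80.56%.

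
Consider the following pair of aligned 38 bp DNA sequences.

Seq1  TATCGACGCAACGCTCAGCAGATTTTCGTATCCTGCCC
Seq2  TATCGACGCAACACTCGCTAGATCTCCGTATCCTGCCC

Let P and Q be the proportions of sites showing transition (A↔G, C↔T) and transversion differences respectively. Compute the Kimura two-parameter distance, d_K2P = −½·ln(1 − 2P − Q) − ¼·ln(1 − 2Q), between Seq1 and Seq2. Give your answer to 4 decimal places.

Differing sites — 13:G/A (Ti); 17:A/G (Ti); 18:G/C (Tv); 19:C/T (Ti); 24:T/C (Ti); 26:T/C (Ti).
Of the 6 differences, 5 transitions and 1 transversion over 38 sites: P = 5/38 = 0.131579, Q = 1/38 = 0.026316.
d = −0.5·ln(0.710526) − 0.25·ln(0.947368) = −0.5·(-0.341750) − 0.25·(-0.054068) = 0.1844.

0.1844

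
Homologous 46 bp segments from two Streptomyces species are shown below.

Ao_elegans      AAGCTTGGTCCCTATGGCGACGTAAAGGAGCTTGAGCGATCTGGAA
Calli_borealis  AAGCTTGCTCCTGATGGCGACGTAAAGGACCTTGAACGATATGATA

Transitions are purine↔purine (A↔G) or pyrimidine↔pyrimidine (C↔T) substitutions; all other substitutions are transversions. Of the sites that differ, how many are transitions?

3

Mismatches occur at site 8 (G→C, transversion), site 12 (C→T, transition), site 13 (T→G, transversion), site 30 (G→C, transversion), site 36 (G→A, transition), site 41 (C→A, transversion), site 44 (G→A, transition), site 45 (A→T, transversion).
Of the 8 differences, 3 transitions and 5 transversions, so the answer is 3.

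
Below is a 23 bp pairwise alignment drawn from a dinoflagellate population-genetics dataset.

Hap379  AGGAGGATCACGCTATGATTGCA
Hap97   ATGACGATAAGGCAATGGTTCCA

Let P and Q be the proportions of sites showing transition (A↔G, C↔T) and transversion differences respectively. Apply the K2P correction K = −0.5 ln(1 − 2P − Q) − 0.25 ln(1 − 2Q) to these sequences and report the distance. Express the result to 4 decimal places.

Differing sites — 2:G/T (Tv); 5:G/C (Tv); 9:C/A (Tv); 11:C/G (Tv); 14:T/A (Tv); 18:A/G (Ti); 21:G/C (Tv).
Of the 7 differences, 1 transition and 6 transversions over 23 sites: P = 1/23 = 0.043478, Q = 6/23 = 0.260870.
d = −0.5·ln(0.652174) − 0.25·ln(0.478260) = −0.5·(-0.427444) − 0.25·(-0.737601) = 0.3981.

0.3981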